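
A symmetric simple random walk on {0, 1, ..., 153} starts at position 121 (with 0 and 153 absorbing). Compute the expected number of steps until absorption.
E[τ | X_0 = 121] = 3872

Let v_k = E[τ | X_0 = k]. Boundary: v_0 = v_153 = 0. Recurrence: v_k = 1 + (v_{k-1} + v_{k+1})/2 for 1 ≤ k ≤ 152. The particular solution to v_k − (v_{k-1} + v_{k+1})/2 = 1 is v_k = −k^2. Adding homogeneous solution A + B k and matching boundaries gives v_k = k (153 − k). Substituting k = 121: v_121 = 121 · 32 = 3872.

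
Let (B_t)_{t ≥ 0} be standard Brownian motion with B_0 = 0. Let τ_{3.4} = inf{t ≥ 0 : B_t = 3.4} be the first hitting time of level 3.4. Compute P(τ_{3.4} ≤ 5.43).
P(τ_{3.4} ≤ 5.43) = 2(1 − Φ(3.4/√5.43)) = 2(1 − Φ(1.4591)) ≈ 0.1445

By the reflection principle for standard BM, P(τ_b ≤ t) = 2 · P(B_t ≥ b). Since B_t ~ N(0, t), P(B_t ≥ 3.4) = 1 − Φ(3.4/√t) = 1 − Φ(3.4/√5.43) = 1 − Φ(1.4591) ≈ 0.07227. Doubling: P(τ_{3.4} ≤ 5.43) ≈ 2 · 0.07227 = 0.14454 ≈ 0.1445.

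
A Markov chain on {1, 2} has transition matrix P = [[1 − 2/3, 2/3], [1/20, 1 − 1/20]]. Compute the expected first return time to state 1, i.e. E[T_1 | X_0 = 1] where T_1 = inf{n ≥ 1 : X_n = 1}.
E[T_1 | X_0 = 1] = 1/π_1 = 43/3

For an irreducible recurrent Markov chain with stationary distribution π, E[T_i | X_0 = i] = 1/π_i (Kac's formula). Here π_1 = (1/20)/(2/3 + 1/20) = (1/20)/(43/60) = 3/43, so E[T_1 | X_0 = 1] = 1/π_1 = (2/3 + 1/20)/(1/20) = (43/60)/(1/20) = 43/3.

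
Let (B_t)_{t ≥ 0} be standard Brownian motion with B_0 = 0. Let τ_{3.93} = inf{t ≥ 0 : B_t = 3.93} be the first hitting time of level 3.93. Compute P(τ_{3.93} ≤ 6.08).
P(τ_{3.93} ≤ 6.08) = 2(1 − Φ(3.93/√6.08)) = 2(1 − Φ(1.5938)) ≈ 0.1110

By the reflection principle for standard BM, P(τ_b ≤ t) = 2 · P(B_t ≥ b). Since B_t ~ N(0, t), P(B_t ≥ 3.93) = 1 − Φ(3.93/√t) = 1 − Φ(3.93/√6.08) = 1 − Φ(1.5938) ≈ 0.05549. Doubling: P(τ_{3.93} ≤ 6.08) ≈ 2 · 0.05549 = 0.11098 ≈ 0.1110.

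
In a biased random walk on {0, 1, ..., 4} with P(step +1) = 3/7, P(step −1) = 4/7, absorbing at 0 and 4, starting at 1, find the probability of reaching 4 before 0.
P(hit 4 before 0) = (1 − (4/3)^1) / (1 − (4/3)^4) = 27/175

Let u_k denote P(reach 4 before 0 | start at k). Boundary: u_0 = 0, u_4 = 1. Recurrence: u_k = 3/7·u_{k+1} + 4/7·u_{k-1} for 1 ≤ k ≤ 3. Try u_k = A + B·r^k with r = q/p = (4/7)/(3/7) = 4/3. Substitution satisfies the recurrence; boundary conditions give:
  u_k = (1 − r^k) / (1 − r^N) = (1 − (4/3)^1) / (1 − (4/3)^4) = 27/175.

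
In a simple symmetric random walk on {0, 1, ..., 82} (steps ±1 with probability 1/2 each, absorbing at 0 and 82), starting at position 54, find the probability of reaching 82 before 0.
P(hit 82 before 0) = 54/82 = 27/41

Let u_k = P(hit 82 before 0 | start at k). Then u_0 = 0, u_82 = 1, and u_k = u_{k-1}/2 + u_{k+1}/2 for 1 ≤ k ≤ 81. This harmonic recurrence is solved by u_k = k/82, giving u_54 = 54/82 = 27/41.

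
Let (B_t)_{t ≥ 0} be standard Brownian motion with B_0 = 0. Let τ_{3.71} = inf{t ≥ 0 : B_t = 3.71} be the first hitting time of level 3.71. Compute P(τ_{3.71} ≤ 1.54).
P(τ_{3.71} ≤ 1.54) = 2(1 − Φ(3.71/√1.54)) = 2(1 − Φ(2.9896)) ≈ 0.0028

By the reflection principle for standard BM, P(τ_b ≤ t) = 2 · P(B_t ≥ b). Since B_t ~ N(0, t), P(B_t ≥ 3.71) = 1 − Φ(3.71/√t) = 1 − Φ(3.71/√1.54) = 1 − Φ(2.9896) ≈ 0.00140. Doubling: P(τ_{3.71} ≤ 1.54) ≈ 2 · 0.00140 = 0.00280 ≈ 0.0028.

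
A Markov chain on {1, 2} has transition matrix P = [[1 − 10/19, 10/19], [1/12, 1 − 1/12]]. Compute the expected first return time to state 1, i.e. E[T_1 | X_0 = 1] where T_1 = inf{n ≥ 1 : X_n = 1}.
E[T_1 | X_0 = 1] = 1/π_1 = 139/19

For an irreducible recurrent Markov chain with stationary distribution π, E[T_i | X_0 = i] = 1/π_i (Kac's formula). Here π_1 = (1/12)/(10/19 + 1/12) = (1/12)/(139/228) = 19/139, so E[T_1 | X_0 = 1] = 1/π_1 = (10/19 + 1/12)/(1/12) = (139/228)/(1/12) = 139/19.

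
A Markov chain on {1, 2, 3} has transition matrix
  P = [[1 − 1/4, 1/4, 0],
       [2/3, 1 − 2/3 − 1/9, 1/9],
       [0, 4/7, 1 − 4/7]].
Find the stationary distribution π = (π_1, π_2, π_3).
π = (96/139, 36/139, 7/139)

This is a birth-death chain on three states, which satisfies detailed balance: π_1 · P_{12} = π_2 · P_{21} and π_2 · P_{23} = π_3 · P_{32}.
From π_1 · 1/4 = π_2 · 2/3: π_2/π_1 = (1/4)/(2/3) = 3/8.
From π_2 · 1/9 = π_3 · 4/7: π_3/π_2 = (1/9)/(4/7) = 7/36.
Take π_1 proportional to 1; then unnormalized π = (1, 3/8, 7/96). Normalize by dividing by the sum 139/96:
  π = (96/139, 36/139, 7/139).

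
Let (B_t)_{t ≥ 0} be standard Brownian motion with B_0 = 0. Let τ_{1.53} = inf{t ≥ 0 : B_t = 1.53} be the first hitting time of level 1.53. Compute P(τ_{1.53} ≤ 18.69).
P(τ_{1.53} ≤ 18.69) = 2(1 − Φ(1.53/√18.69)) = 2(1 − Φ(0.3539)) ≈ 0.7234

By the reflection principle for standard BM, P(τ_b ≤ t) = 2 · P(B_t ≥ b). Since B_t ~ N(0, t), P(B_t ≥ 1.53) = 1 − Φ(1.53/√t) = 1 − Φ(1.53/√18.69) = 1 − Φ(0.3539) ≈ 0.36171. Doubling: P(τ_{1.53} ≤ 18.69) ≈ 2 · 0.36171 = 0.72342 ≈ 0.7234.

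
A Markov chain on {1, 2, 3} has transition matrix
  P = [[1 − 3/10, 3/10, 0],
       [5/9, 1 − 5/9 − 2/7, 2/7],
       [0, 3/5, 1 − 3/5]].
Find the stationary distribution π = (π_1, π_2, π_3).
π = (350/629, 189/629, 90/629)

This is a birth-death chain on three states, which satisfies detailed balance: π_1 · P_{12} = π_2 · P_{21} and π_2 · P_{23} = π_3 · P_{32}.
From π_1 · 3/10 = π_2 · 5/9: π_2/π_1 = (3/10)/(5/9) = 27/50.
From π_2 · 2/7 = π_3 · 3/5: π_3/π_2 = (2/7)/(3/5) = 10/21.
Take π_1 proportional to 1; then unnormalized π = (1, 27/50, 9/35). Normalize by dividing by the sum 629/350:
  π = (350/629, 189/629, 90/629).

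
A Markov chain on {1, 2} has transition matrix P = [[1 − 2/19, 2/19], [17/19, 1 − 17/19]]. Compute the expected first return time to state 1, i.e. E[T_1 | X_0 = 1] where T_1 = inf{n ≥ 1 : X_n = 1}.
E[T_1 | X_0 = 1] = 1/π_1 = 19/17

For an irreducible recurrent Markov chain with stationary distribution π, E[T_i | X_0 = i] = 1/π_i (Kac's formula). Here π_1 = (17/19)/(2/19 + 17/19) = (17/19)/(1) = 17/19, so E[T_1 | X_0 = 1] = 1/π_1 = (2/19 + 17/19)/(17/19) = (1)/(17/19) = 19/17.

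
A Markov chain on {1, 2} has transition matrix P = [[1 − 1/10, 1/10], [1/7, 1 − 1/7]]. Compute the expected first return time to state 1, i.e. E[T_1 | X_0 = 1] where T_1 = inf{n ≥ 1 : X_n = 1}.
E[T_1 | X_0 = 1] = 1/π_1 = 17/10

For an irreducible recurrent Markov chain with stationary distribution π, E[T_i | X_0 = i] = 1/π_i (Kac's formula). Here π_1 = (1/7)/(1/10 + 1/7) = (1/7)/(17/70) = 10/17, so E[T_1 | X_0 = 1] = 1/π_1 = (1/10 + 1/7)/(1/7) = (17/70)/(1/7) = 17/10.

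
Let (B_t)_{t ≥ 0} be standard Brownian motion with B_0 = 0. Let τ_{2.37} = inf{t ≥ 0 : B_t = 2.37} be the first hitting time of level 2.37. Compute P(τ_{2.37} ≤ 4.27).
P(τ_{2.37} ≤ 4.27) = 2(1 − Φ(2.37/√4.27)) = 2(1 − Φ(1.1469)) ≈ 0.2514

By the reflection principle for standard BM, P(τ_b ≤ t) = 2 · P(B_t ≥ b). Since B_t ~ N(0, t), P(B_t ≥ 2.37) = 1 − Φ(2.37/√t) = 1 − Φ(2.37/√4.27) = 1 − Φ(1.1469) ≈ 0.12571. Doubling: P(τ_{2.37} ≤ 4.27) ≈ 2 · 0.12571 = 0.25142 ≈ 0.2514.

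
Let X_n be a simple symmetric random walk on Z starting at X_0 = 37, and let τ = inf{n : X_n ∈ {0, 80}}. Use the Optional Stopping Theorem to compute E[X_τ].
E[X_τ] = 37

X_n is a martingale and τ is a bounded-mean stopping time (indeed τ is finite a.s. with bounded expectation since the walk is in a bounded region). By the OST, E[X_τ] = E[X_0] = 37. Equivalently: E[X_τ] = 80 · P(hit 80 first) + 0 · P(hit 0 first) = 80 · (37/80) = 37.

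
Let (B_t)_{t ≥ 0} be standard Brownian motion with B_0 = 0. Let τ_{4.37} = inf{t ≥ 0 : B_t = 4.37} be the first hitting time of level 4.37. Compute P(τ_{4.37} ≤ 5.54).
P(τ_{4.37} ≤ 5.54) = 2(1 − Φ(4.37/√5.54)) = 2(1 − Φ(1.8566)) ≈ 0.0634

By the reflection principle for standard BM, P(τ_b ≤ t) = 2 · P(B_t ≥ b). Since B_t ~ N(0, t), P(B_t ≥ 4.37) = 1 − Φ(4.37/√t) = 1 − Φ(4.37/√5.54) = 1 − Φ(1.8566) ≈ 0.03168. Doubling: P(τ_{4.37} ≤ 5.54) ≈ 2 · 0.03168 = 0.06336 ≈ 0.0634.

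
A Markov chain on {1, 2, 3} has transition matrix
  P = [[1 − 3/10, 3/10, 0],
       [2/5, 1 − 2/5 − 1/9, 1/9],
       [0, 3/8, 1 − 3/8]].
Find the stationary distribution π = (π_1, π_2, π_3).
π = (36/71, 27/71, 8/71)

This is a birth-death chain on three states, which satisfies detailed balance: π_1 · P_{12} = π_2 · P_{21} and π_2 · P_{23} = π_3 · P_{32}.
From π_1 · 3/10 = π_2 · 2/5: π_2/π_1 = (3/10)/(2/5) = 3/4.
From π_2 · 1/9 = π_3 · 3/8: π_3/π_2 = (1/9)/(3/8) = 8/27.
Take π_1 proportional to 1; then unnormalized π = (1, 3/4, 2/9). Normalize by dividing by the sum 71/36:
  π = (36/71, 27/71, 8/71).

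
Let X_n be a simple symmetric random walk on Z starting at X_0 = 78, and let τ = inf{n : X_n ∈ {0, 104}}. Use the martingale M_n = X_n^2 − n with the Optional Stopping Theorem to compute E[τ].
E[τ] = 2028

M_n = X_n^2 − n is a martingale (since E[X_{n+1}^2 | F_n] = X_n^2 + 1). By OST (τ has finite mean in a bounded region), E[M_τ] = E[M_0] = X_0^2 − 0 = 78^2 = 6084. Also E[M_τ] = E[X_τ^2] − E[τ]. The walk exits at 0 or 104, with P(hit 104 first) = 78/104, so E[X_τ^2] = 104^2 · 78/104 + 0 = 8112. Thus E[τ] = E[X_τ^2] − E[M_τ] = 8112 − 6084 = 2028 = 78(104 − 78) = 2028.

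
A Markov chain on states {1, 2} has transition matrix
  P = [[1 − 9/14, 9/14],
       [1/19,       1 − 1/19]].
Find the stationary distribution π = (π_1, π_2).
π_1 = 14/185, π_2 = 171/185

Solve πP = π with π_1 + π_2 = 1. From πP = π: π_1 · (1 − 9/14) + π_2 · 1/19 = π_1 ⇒ π_2 · 1/19 = π_1 · 9/14 ⇒ π_2/π_1 = (9/14)/(1/19) = 171/14. Together with π_1 + π_2 = 1:
  π_1 = (1/19)/(9/14 + 1/19) = (1/19)/(185/266) = 14/185,
  π_2 = (9/14)/(9/14 + 1/19) = (9/14)/(185/266) = 171/185.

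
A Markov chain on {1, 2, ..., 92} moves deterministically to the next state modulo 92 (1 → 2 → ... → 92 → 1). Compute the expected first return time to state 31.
E[T_31 | X_0 = 31] = 92

The chain cycles deterministically, so starting at state 31 it returns in exactly 92 steps. Equivalently, the stationary distribution is uniform π_j = 1/92 for every state j, so by Kac's formula E[T_31] = 1/π_31 = 92.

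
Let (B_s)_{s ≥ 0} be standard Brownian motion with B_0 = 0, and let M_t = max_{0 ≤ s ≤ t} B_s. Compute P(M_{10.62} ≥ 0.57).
P(M_{10.62} ≥ 0.57) = 2·P(B_{10.62} ≥ 0.57) = 2(1 − Φ(0.57/√10.62)) ≈ 0.8612

By the reflection principle for Brownian motion, P(M_t ≥ a) = 2 · P(B_t ≥ a) for a ≥ 0. Since B_t ~ N(0, t), P(B_t ≥ 0.57) = 1 − Φ(0.57/√t) = 1 − Φ(0.57/√10.62) = 1 − Φ(0.1749). So
  P(M_{10.62} ≥ 0.57) = 2(1 − Φ(0.1749)) ≈ 0.8612.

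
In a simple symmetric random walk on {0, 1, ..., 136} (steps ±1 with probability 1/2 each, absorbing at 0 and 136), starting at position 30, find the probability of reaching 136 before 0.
P(hit 136 before 0) = 30/136 = 15/68

Let u_k = P(hit 136 before 0 | start at k). Then u_0 = 0, u_136 = 1, and u_k = u_{k-1}/2 + u_{k+1}/2 for 1 ≤ k ≤ 135. This harmonic recurrence is solved by u_k = k/136, giving u_30 = 30/136 = 15/68.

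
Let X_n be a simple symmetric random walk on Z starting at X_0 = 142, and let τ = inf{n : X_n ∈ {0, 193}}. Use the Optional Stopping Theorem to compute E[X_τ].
E[X_τ] = 142

X_n is a martingale and τ is a bounded-mean stopping time (indeed τ is finite a.s. with bounded expectation since the walk is in a bounded region). By the OST, E[X_τ] = E[X_0] = 142. Equivalently: E[X_τ] = 193 · P(hit 193 first) + 0 · P(hit 0 first) = 193 · (142/193) = 142.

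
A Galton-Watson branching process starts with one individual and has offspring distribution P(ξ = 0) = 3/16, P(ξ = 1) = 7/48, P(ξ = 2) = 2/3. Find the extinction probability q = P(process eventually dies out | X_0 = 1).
q = 9/32

The pgf is f(s) = 3/16 + 7/48·s + 2/3·s². The extinction probability q is the smallest fixed point of f in [0, 1]. Setting s = f(s):
  2/3·s² + (7/48 − 1)·s + 3/16 = 0
  2/3·s² − (3/16 + 2/3)·s + 3/16 = 0
which factors as (s − 1)·(2/3·s − 3/16) = 0, giving roots s = 1 and s = (3/16)/(2/3) = 9/32.
Mean offspring μ = 7/48 + 2·2/3 = 71/48 > 1 (supercritical), so q < 1. The extinction probability is the smaller root: q = (3/16)/(2/3) = 9/32.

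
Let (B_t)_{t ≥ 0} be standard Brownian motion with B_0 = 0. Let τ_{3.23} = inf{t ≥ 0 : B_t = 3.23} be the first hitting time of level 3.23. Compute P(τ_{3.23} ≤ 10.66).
P(τ_{3.23} ≤ 10.66) = 2(1 − Φ(3.23/√10.66)) = 2(1 − Φ(0.9893)) ≈ 0.3225

By the reflection principle for standard BM, P(τ_b ≤ t) = 2 · P(B_t ≥ b). Since B_t ~ N(0, t), P(B_t ≥ 3.23) = 1 − Φ(3.23/√t) = 1 − Φ(3.23/√10.66) = 1 − Φ(0.9893) ≈ 0.16126. Doubling: P(τ_{3.23} ≤ 10.66) ≈ 2 · 0.16126 = 0.32252 ≈ 0.3225.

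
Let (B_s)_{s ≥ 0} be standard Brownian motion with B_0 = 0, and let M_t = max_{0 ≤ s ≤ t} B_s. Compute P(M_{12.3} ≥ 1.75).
P(M_{12.3} ≥ 1.75) = 2·P(B_{12.3} ≥ 1.75) = 2(1 − Φ(1.75/√12.3)) ≈ 0.6178

By the reflection principle for Brownian motion, P(M_t ≥ a) = 2 · P(B_t ≥ a) for a ≥ 0. Since B_t ~ N(0, t), P(B_t ≥ 1.75) = 1 − Φ(1.75/√t) = 1 − Φ(1.75/√12.3) = 1 − Φ(0.4990). So
  P(M_{12.3} ≥ 1.75) = 2(1 − Φ(0.4990)) ≈ 0.6178.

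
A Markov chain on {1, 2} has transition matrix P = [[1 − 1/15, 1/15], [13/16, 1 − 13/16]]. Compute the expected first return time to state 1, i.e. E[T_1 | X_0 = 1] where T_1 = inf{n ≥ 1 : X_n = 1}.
E[T_1 | X_0 = 1] = 1/π_1 = 211/195

For an irreducible recurrent Markov chain with stationary distribution π, E[T_i | X_0 = i] = 1/π_i (Kac's formula). Here π_1 = (13/16)/(1/15 + 13/16) = (13/16)/(211/240) = 195/211, so E[T_1 | X_0 = 1] = 1/π_1 = (1/15 + 13/16)/(13/16) = (211/240)/(13/16) = 211/195.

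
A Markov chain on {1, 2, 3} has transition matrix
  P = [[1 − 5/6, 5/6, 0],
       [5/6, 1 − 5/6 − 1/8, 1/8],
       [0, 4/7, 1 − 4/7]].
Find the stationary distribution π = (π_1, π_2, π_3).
π = (32/71, 32/71, 7/71)

This is a birth-death chain on three states, which satisfies detailed balance: π_1 · P_{12} = π_2 · P_{21} and π_2 · P_{23} = π_3 · P_{32}.
From π_1 · 5/6 = π_2 · 5/6: π_2/π_1 = (5/6)/(5/6) = 1.
From π_2 · 1/8 = π_3 · 4/7: π_3/π_2 = (1/8)/(4/7) = 7/32.
Take π_1 proportional to 1; then unnormalized π = (1, 1, 7/32). Normalize by dividing by the sum 71/32:
  π = (32/71, 32/71, 7/71).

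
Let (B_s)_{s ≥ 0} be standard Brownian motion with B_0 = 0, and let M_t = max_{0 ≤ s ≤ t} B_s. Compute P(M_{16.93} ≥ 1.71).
P(M_{16.93} ≥ 1.71) = 2·P(B_{16.93} ≥ 1.71) = 2(1 − Φ(1.71/√16.93)) ≈ 0.6777

By the reflection principle for Brownian motion, P(M_t ≥ a) = 2 · P(B_t ≥ a) for a ≥ 0. Since B_t ~ N(0, t), P(B_t ≥ 1.71) = 1 − Φ(1.71/√t) = 1 − Φ(1.71/√16.93) = 1 − Φ(0.4156). So
  P(M_{16.93} ≥ 1.71) = 2(1 − Φ(0.4156)) ≈ 0.6777.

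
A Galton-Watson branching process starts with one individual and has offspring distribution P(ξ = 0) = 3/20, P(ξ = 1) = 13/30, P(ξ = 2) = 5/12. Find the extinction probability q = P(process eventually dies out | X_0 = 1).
q = 9/25

The pgf is f(s) = 3/20 + 13/30·s + 5/12·s². The extinction probability q is the smallest fixed point of f in [0, 1]. Setting s = f(s):
  5/12·s² + (13/30 − 1)·s + 3/20 = 0
  5/12·s² − (3/20 + 5/12)·s + 3/20 = 0
which factors as (s − 1)·(5/12·s − 3/20) = 0, giving roots s = 1 and s = (3/20)/(5/12) = 9/25.
Mean offspring μ = 13/30 + 2·5/12 = 19/15 > 1 (supercritical), so q < 1. The extinction probability is the smaller root: q = (3/20)/(5/12) = 9/25.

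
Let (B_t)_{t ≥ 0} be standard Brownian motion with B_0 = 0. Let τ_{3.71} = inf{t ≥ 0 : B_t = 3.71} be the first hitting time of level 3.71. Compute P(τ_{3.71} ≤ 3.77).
P(τ_{3.71} ≤ 3.77) = 2(1 − Φ(3.71/√3.77)) = 2(1 − Φ(1.9107)) ≈ 0.0560

By the reflection principle for standard BM, P(τ_b ≤ t) = 2 · P(B_t ≥ b). Since B_t ~ N(0, t), P(B_t ≥ 3.71) = 1 − Φ(3.71/√t) = 1 − Φ(3.71/√3.77) = 1 − Φ(1.9107) ≈ 0.02802. Doubling: P(τ_{3.71} ≤ 3.77) ≈ 2 · 0.02802 = 0.05604 ≈ 0.0560.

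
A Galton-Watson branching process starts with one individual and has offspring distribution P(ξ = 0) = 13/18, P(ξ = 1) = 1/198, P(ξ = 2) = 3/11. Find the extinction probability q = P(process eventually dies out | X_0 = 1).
q = 1

Mean offspring μ = 0·13/18 + 1·1/198 + 2·3/11 = 109/198 ≤ 1. For μ ≤ 1 with offspring not concentrated at 1, the Galton-Watson process goes extinct almost surely, so q = 1.
(Algebraic check: The pgf is f(s) = 13/18 + 1/198·s + 3/11·s². The extinction probability q is the smallest fixed point of f in [0, 1]. Setting s = f(s):
  3/11·s² + (1/198 − 1)·s + 13/18 = 0
  3/11·s² − (13/18 + 3/11)·s + 13/18 = 0
which factors as (s − 1)·(3/11·s − 13/18) = 0, giving roots s = 1 and s = (13/18)/(3/11) = 143/54. Since 143/54 ≥ 1, the smallest root in [0, 1] is s = 1.)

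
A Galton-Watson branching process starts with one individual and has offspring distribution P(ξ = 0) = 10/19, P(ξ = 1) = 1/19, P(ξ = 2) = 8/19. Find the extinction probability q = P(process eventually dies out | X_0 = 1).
q = 1

Mean offspring μ = 0·10/19 + 1·1/19 + 2·8/19 = 17/19 ≤ 1. For μ ≤ 1 with offspring not concentrated at 1, the Galton-Watson process goes extinct almost surely, so q = 1.
(Algebraic check: The pgf is f(s) = 10/19 + 1/19·s + 8/19·s². The extinction probability q is the smallest fixed point of f in [0, 1]. Setting s = f(s):
  8/19·s² + (1/19 − 1)·s + 10/19 = 0
  8/19·s² − (10/19 + 8/19)·s + 10/19 = 0
which factors as (s − 1)·(8/19·s − 10/19) = 0, giving roots s = 1 and s = (10/19)/(8/19) = 5/4. Since 5/4 ≥ 1, the smallest root in [0, 1] is s = 1.)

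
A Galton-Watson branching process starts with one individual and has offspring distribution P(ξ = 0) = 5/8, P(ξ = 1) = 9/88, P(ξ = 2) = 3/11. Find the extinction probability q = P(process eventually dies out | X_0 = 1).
q = 1

Mean offspring μ = 0·5/8 + 1·9/88 + 2·3/11 = 57/88 ≤ 1. For μ ≤ 1 with offspring not concentrated at 1, the Galton-Watson process goes extinct almost surely, so q = 1.
(Algebraic check: The pgf is f(s) = 5/8 + 9/88·s + 3/11·s². The extinction probability q is the smallest fixed point of f in [0, 1]. Setting s = f(s):
  3/11·s² + (9/88 − 1)·s + 5/8 = 0
  3/11·s² − (5/8 + 3/11)·s + 5/8 = 0
which factors as (s − 1)·(3/11·s − 5/8) = 0, giving roots s = 1 and s = (5/8)/(3/11) = 55/24. Since 55/24 ≥ 1, the smallest root in [0, 1] is s = 1.)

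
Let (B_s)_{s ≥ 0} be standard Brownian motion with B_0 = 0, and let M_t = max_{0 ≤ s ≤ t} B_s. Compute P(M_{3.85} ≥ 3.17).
P(M_{3.85} ≥ 3.17) = 2·P(B_{3.85} ≥ 3.17) = 2(1 − Φ(3.17/√3.85)) ≈ 0.1062

By the reflection principle for Brownian motion, P(M_t ≥ a) = 2 · P(B_t ≥ a) for a ≥ 0. Since B_t ~ N(0, t), P(B_t ≥ 3.17) = 1 − Φ(3.17/√t) = 1 − Φ(3.17/√3.85) = 1 − Φ(1.6156). So
  P(M_{3.85} ≥ 3.17) = 2(1 − Φ(1.6156)) ≈ 0.1062.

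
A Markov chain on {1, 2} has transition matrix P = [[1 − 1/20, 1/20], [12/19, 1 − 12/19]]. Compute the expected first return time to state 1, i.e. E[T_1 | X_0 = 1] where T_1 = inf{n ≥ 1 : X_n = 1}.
E[T_1 | X_0 = 1] = 1/π_1 = 259/240

For an irreducible recurrent Markov chain with stationary distribution π, E[T_i | X_0 = i] = 1/π_i (Kac's formula). Here π_1 = (12/19)/(1/20 + 12/19) = (12/19)/(259/380) = 240/259, so E[T_1 | X_0 = 1] = 1/π_1 = (1/20 + 12/19)/(12/19) = (259/380)/(12/19) = 259/240.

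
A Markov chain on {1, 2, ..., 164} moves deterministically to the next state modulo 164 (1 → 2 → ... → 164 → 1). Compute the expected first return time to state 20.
E[T_20 | X_0 = 20] = 164

The chain cycles deterministically, so starting at state 20 it returns in exactly 164 steps. Equivalently, the stationary distribution is uniform π_j = 1/164 for every state j, so by Kac's formula E[T_20] = 1/π_20 = 164.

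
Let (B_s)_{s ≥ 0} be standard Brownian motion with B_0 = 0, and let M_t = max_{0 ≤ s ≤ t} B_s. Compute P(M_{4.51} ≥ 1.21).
P(M_{4.51} ≥ 1.21) = 2·P(B_{4.51} ≥ 1.21) = 2(1 − Φ(1.21/√4.51)) ≈ 0.5688

By the reflection principle for Brownian motion, P(M_t ≥ a) = 2 · P(B_t ≥ a) for a ≥ 0. Since B_t ~ N(0, t), P(B_t ≥ 1.21) = 1 − Φ(1.21/√t) = 1 − Φ(1.21/√4.51) = 1 − Φ(0.5698). So
  P(M_{4.51} ≥ 1.21) = 2(1 − Φ(0.5698)) ≈ 0.5688.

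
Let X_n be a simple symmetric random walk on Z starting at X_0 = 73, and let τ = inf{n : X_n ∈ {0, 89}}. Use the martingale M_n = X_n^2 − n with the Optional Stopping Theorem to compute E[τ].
E[τ] = 1168

M_n = X_n^2 − n is a martingale (since E[X_{n+1}^2 | F_n] = X_n^2 + 1). By OST (τ has finite mean in a bounded region), E[M_τ] = E[M_0] = X_0^2 − 0 = 73^2 = 5329. Also E[M_τ] = E[X_τ^2] − E[τ]. The walk exits at 0 or 89, with P(hit 89 first) = 73/89, so E[X_τ^2] = 89^2 · 73/89 + 0 = 6497. Thus E[τ] = E[X_τ^2] − E[M_τ] = 6497 − 5329 = 1168 = 73(89 − 73) = 1168.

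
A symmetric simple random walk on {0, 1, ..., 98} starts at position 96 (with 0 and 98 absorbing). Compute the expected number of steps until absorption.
E[τ | X_0 = 96] = 192

Let v_k = E[τ | X_0 = k]. Boundary: v_0 = v_98 = 0. Recurrence: v_k = 1 + (v_{k-1} + v_{k+1})/2 for 1 ≤ k ≤ 97. The particular solution to v_k − (v_{k-1} + v_{k+1})/2 = 1 is v_k = −k^2. Adding homogeneous solution A + B k and matching boundaries gives v_k = k (98 − k). Substituting k = 96: v_96 = 96 · 2 = 192.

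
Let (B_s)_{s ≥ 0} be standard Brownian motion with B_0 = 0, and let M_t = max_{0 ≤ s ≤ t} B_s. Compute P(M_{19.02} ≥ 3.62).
P(M_{19.02} ≥ 3.62) = 2·P(B_{19.02} ≥ 3.62) = 2(1 − Φ(3.62/√19.02)) ≈ 0.4065

By the reflection principle for Brownian motion, P(M_t ≥ a) = 2 · P(B_t ≥ a) for a ≥ 0. Since B_t ~ N(0, t), P(B_t ≥ 3.62) = 1 − Φ(3.62/√t) = 1 − Φ(3.62/√19.02) = 1 − Φ(0.8300). So
  P(M_{19.02} ≥ 3.62) = 2(1 − Φ(0.8300)) ≈ 0.4065.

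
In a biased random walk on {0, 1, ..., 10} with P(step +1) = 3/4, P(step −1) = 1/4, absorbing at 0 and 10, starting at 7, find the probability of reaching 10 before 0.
P(hit 10 before 0) = (1 − (1/3)^7) / (1 − (1/3)^10) = 29511/29524

Let u_k denote P(reach 10 before 0 | start at k). Boundary: u_0 = 0, u_10 = 1. Recurrence: u_k = 3/4·u_{k+1} + 1/4·u_{k-1} for 1 ≤ k ≤ 9. Try u_k = A + B·r^k with r = q/p = (1/4)/(3/4) = 1/3. Substitution satisfies the recurrence; boundary conditions give:
  u_k = (1 − r^k) / (1 − r^N) = (1 − (1/3)^7) / (1 − (1/3)^10) = 29511/29524.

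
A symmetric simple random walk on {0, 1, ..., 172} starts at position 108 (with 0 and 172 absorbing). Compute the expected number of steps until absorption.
E[τ | X_0 = 108] = 6912

Let v_k = E[τ | X_0 = k]. Boundary: v_0 = v_172 = 0. Recurrence: v_k = 1 + (v_{k-1} + v_{k+1})/2 for 1 ≤ k ≤ 171. The particular solution to v_k − (v_{k-1} + v_{k+1})/2 = 1 is v_k = −k^2. Adding homogeneous solution A + B k and matching boundaries gives v_k = k (172 − k). Substituting k = 108: v_108 = 108 · 64 = 6912.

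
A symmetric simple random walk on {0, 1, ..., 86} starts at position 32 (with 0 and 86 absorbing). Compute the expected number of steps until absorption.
E[τ | X_0 = 32] = 1728

Let v_k = E[τ | X_0 = k]. Boundary: v_0 = v_86 = 0. Recurrence: v_k = 1 + (v_{k-1} + v_{k+1})/2 for 1 ≤ k ≤ 85. The particular solution to v_k − (v_{k-1} + v_{k+1})/2 = 1 is v_k = −k^2. Adding homogeneous solution A + B k and matching boundaries gives v_k = k (86 − k). Substituting k = 32: v_32 = 32 · 54 = 1728.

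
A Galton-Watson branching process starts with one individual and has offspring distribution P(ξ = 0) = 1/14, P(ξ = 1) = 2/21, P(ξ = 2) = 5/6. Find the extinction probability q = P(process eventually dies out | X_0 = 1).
q = 3/35

The pgf is f(s) = 1/14 + 2/21·s + 5/6·s². The extinction probability q is the smallest fixed point of f in [0, 1]. Setting s = f(s):
  5/6·s² + (2/21 − 1)·s + 1/14 = 0
  5/6·s² − (1/14 + 5/6)·s + 1/14 = 0
which factors as (s − 1)·(5/6·s − 1/14) = 0, giving roots s = 1 and s = (1/14)/(5/6) = 3/35.
Mean offspring μ = 2/21 + 2·5/6 = 37/21 > 1 (supercritical), so q < 1. The extinction probability is the smaller root: q = (1/14)/(5/6) = 3/35.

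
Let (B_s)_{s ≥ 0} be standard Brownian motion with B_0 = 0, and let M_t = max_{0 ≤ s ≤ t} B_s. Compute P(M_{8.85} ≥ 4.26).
P(M_{8.85} ≥ 4.26) = 2·P(B_{8.85} ≥ 4.26) = 2(1 − Φ(4.26/√8.85)) ≈ 0.1521

By the reflection principle for Brownian motion, P(M_t ≥ a) = 2 · P(B_t ≥ a) for a ≥ 0. Since B_t ~ N(0, t), P(B_t ≥ 4.26) = 1 − Φ(4.26/√t) = 1 − Φ(4.26/√8.85) = 1 − Φ(1.4320). So
  P(M_{8.85} ≥ 4.26) = 2(1 − Φ(1.4320)) ≈ 0.1521.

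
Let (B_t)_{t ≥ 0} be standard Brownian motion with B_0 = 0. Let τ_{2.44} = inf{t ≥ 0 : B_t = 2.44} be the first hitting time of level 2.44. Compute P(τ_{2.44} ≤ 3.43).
P(τ_{2.44} ≤ 3.43) = 2(1 − Φ(2.44/√3.43)) = 2(1 − Φ(1.3175)) ≈ 0.1877

By the reflection principle for standard BM, P(τ_b ≤ t) = 2 · P(B_t ≥ b). Since B_t ~ N(0, t), P(B_t ≥ 2.44) = 1 − Φ(2.44/√t) = 1 − Φ(2.44/√3.43) = 1 − Φ(1.3175) ≈ 0.09384. Doubling: P(τ_{2.44} ≤ 3.43) ≈ 2 · 0.09384 = 0.18768 ≈ 0.1877.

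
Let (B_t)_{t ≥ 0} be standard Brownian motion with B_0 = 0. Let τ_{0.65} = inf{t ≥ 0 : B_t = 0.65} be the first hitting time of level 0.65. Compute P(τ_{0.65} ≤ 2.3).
P(τ_{0.65} ≤ 2.3) = 2(1 − Φ(0.65/√2.3)) = 2(1 − Φ(0.4286)) ≈ 0.6682

By the reflection principle for standard BM, P(τ_b ≤ t) = 2 · P(B_t ≥ b). Since B_t ~ N(0, t), P(B_t ≥ 0.65) = 1 − Φ(0.65/√t) = 1 − Φ(0.65/√2.3) = 1 − Φ(0.4286) ≈ 0.33411. Doubling: P(τ_{0.65} ≤ 2.3) ≈ 2 · 0.33411 = 0.66822 ≈ 0.6682.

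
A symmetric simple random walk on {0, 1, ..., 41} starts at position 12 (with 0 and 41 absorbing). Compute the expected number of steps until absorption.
E[τ | X_0 = 12] = 348

Let v_k = E[τ | X_0 = k]. Boundary: v_0 = v_41 = 0. Recurrence: v_k = 1 + (v_{k-1} + v_{k+1})/2 for 1 ≤ k ≤ 40. The particular solution to v_k − (v_{k-1} + v_{k+1})/2 = 1 is v_k = −k^2. Adding homogeneous solution A + B k and matching boundaries gives v_k = k (41 − k). Substituting k = 12: v_12 = 12 · 29 = 348.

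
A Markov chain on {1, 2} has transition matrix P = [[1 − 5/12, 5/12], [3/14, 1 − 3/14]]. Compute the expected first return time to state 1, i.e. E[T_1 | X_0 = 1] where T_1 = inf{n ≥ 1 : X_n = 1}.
E[T_1 | X_0 = 1] = 1/π_1 = 53/18

For an irreducible recurrent Markov chain with stationary distribution π, E[T_i | X_0 = i] = 1/π_i (Kac's formula). Here π_1 = (3/14)/(5/12 + 3/14) = (3/14)/(53/84) = 18/53, so E[T_1 | X_0 = 1] = 1/π_1 = (5/12 + 3/14)/(3/14) = (53/84)/(3/14) = 53/18.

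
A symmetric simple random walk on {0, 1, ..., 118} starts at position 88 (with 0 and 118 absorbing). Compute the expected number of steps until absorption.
E[τ | X_0 = 88] = 2640

Let v_k = E[τ | X_0 = k]. Boundary: v_0 = v_118 = 0. Recurrence: v_k = 1 + (v_{k-1} + v_{k+1})/2 for 1 ≤ k ≤ 117. The particular solution to v_k − (v_{k-1} + v_{k+1})/2 = 1 is v_k = −k^2. Adding homogeneous solution A + B k and matching boundaries gives v_k = k (118 − k). Substituting k = 88: v_88 = 88 · 30 = 2640.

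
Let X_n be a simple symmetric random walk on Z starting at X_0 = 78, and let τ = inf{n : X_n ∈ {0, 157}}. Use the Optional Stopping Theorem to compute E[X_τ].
E[X_τ] = 78

X_n is a martingale and τ is a bounded-mean stopping time (indeed τ is finite a.s. with bounded expectation since the walk is in a bounded region). By the OST, E[X_τ] = E[X_0] = 78. Equivalently: E[X_τ] = 157 · P(hit 157 first) + 0 · P(hit 0 first) = 157 · (78/157) = 78.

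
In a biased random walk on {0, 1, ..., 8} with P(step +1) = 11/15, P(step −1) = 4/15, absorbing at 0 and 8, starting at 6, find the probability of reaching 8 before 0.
P(hit 8 before 0) = (1 − (4/11)^6) / (1 − (4/11)^8) = 2036793/2040889

Let u_k denote P(reach 8 before 0 | start at k). Boundary: u_0 = 0, u_8 = 1. Recurrence: u_k = 11/15·u_{k+1} + 4/15·u_{k-1} for 1 ≤ k ≤ 7. Try u_k = A + B·r^k with r = q/p = (4/15)/(11/15) = 4/11. Substitution satisfies the recurrence; boundary conditions give:
  u_k = (1 − r^k) / (1 − r^N) = (1 − (4/11)^6) / (1 − (4/11)^8) = 2036793/2040889.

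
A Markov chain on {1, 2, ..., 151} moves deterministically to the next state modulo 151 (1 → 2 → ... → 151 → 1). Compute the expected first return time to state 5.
E[T_5 | X_0 = 5] = 151

The chain cycles deterministically, so starting at state 5 it returns in exactly 151 steps. Equivalently, the stationary distribution is uniform π_j = 1/151 for every state j, so by Kac's formula E[T_5] = 1/π_5 = 151.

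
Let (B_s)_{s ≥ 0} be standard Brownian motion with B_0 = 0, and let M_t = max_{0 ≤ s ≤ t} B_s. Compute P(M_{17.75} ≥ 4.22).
P(M_{17.75} ≥ 4.22) = 2·P(B_{17.75} ≥ 4.22) = 2(1 − Φ(4.22/√17.75)) ≈ 0.3165

By the reflection principle for Brownian motion, P(M_t ≥ a) = 2 · P(B_t ≥ a) for a ≥ 0. Since B_t ~ N(0, t), P(B_t ≥ 4.22) = 1 − Φ(4.22/√t) = 1 − Φ(4.22/√17.75) = 1 − Φ(1.0016). So
  P(M_{17.75} ≥ 4.22) = 2(1 − Φ(1.0016)) ≈ 0.3165.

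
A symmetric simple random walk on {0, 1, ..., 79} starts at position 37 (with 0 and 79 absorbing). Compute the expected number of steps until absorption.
E[τ | X_0 = 37] = 1554

Let v_k = E[τ | X_0 = k]. Boundary: v_0 = v_79 = 0. Recurrence: v_k = 1 + (v_{k-1} + v_{k+1})/2 for 1 ≤ k ≤ 78. The particular solution to v_k − (v_{k-1} + v_{k+1})/2 = 1 is v_k = −k^2. Adding homogeneous solution A + B k and matching boundaries gives v_k = k (79 − k). Substituting k = 37: v_37 = 37 · 42 = 1554.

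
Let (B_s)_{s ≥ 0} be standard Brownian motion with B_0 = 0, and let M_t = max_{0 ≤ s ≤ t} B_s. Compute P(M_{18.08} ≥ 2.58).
P(M_{18.08} ≥ 2.58) = 2·P(B_{18.08} ≥ 2.58) = 2(1 − Φ(2.58/√18.08)) ≈ 0.5440

By the reflection principle for Brownian motion, P(M_t ≥ a) = 2 · P(B_t ≥ a) for a ≥ 0. Since B_t ~ N(0, t), P(B_t ≥ 2.58) = 1 − Φ(2.58/√t) = 1 − Φ(2.58/√18.08) = 1 − Φ(0.6068). So
  P(M_{18.08} ≥ 2.58) = 2(1 − Φ(0.6068)) ≈ 0.5440.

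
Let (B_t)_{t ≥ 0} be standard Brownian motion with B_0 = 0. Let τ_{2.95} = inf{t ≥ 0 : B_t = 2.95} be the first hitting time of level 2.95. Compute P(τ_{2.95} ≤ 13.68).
P(τ_{2.95} ≤ 13.68) = 2(1 − Φ(2.95/√13.68)) = 2(1 − Φ(0.7976)) ≈ 0.4251

By the reflection principle for standard BM, P(τ_b ≤ t) = 2 · P(B_t ≥ b). Since B_t ~ N(0, t), P(B_t ≥ 2.95) = 1 − Φ(2.95/√t) = 1 − Φ(2.95/√13.68) = 1 − Φ(0.7976) ≈ 0.21255. Doubling: P(τ_{2.95} ≤ 13.68) ≈ 2 · 0.21255 = 0.42510 ≈ 0.4251.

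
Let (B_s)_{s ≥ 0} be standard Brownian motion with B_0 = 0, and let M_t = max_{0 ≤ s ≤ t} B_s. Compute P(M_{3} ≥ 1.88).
P(M_{3} ≥ 1.88) = 2·P(B_{3} ≥ 1.88) = 2(1 − Φ(1.88/√3)) ≈ 0.2777

By the reflection principle for Brownian motion, P(M_t ≥ a) = 2 · P(B_t ≥ a) for a ≥ 0. Since B_t ~ N(0, t), P(B_t ≥ 1.88) = 1 − Φ(1.88/√t) = 1 − Φ(1.88/√3) = 1 − Φ(1.0854). So
  P(M_{3} ≥ 1.88) = 2(1 − Φ(1.0854)) ≈ 0.2777.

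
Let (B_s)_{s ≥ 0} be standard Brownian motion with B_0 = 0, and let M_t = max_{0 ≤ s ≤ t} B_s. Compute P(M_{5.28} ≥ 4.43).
P(M_{5.28} ≥ 4.43) = 2·P(B_{5.28} ≥ 4.43) = 2(1 − Φ(4.43/√5.28)) ≈ 0.0539

By the reflection principle for Brownian motion, P(M_t ≥ a) = 2 · P(B_t ≥ a) for a ≥ 0. Since B_t ~ N(0, t), P(B_t ≥ 4.43) = 1 − Φ(4.43/√t) = 1 − Φ(4.43/√5.28) = 1 − Φ(1.9279). So
  P(M_{5.28} ≥ 4.43) = 2(1 − Φ(1.9279)) ≈ 0.0539.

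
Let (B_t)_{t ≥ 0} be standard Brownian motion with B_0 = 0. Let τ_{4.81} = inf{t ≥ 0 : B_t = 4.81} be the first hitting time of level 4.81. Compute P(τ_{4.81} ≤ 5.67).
P(τ_{4.81} ≤ 5.67) = 2(1 − Φ(4.81/√5.67)) = 2(1 − Φ(2.0200)) ≈ 0.0434

By the reflection principle for standard BM, P(τ_b ≤ t) = 2 · P(B_t ≥ b). Since B_t ~ N(0, t), P(B_t ≥ 4.81) = 1 − Φ(4.81/√t) = 1 − Φ(4.81/√5.67) = 1 − Φ(2.0200) ≈ 0.02169. Doubling: P(τ_{4.81} ≤ 5.67) ≈ 2 · 0.02169 = 0.04338 ≈ 0.0434.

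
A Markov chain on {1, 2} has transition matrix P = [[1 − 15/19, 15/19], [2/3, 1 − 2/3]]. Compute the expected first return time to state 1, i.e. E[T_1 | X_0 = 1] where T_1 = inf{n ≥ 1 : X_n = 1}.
E[T_1 | X_0 = 1] = 1/π_1 = 83/38

For an irreducible recurrent Markov chain with stationary distribution π, E[T_i | X_0 = i] = 1/π_i (Kac's formula). Here π_1 = (2/3)/(15/19 + 2/3) = (2/3)/(83/57) = 38/83, so E[T_1 | X_0 = 1] = 1/π_1 = (15/19 + 2/3)/(2/3) = (83/57)/(2/3) = 83/38.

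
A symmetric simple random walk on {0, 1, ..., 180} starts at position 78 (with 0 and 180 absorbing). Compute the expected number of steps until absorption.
E[τ | X_0 = 78] = 7956

Let v_k = E[τ | X_0 = k]. Boundary: v_0 = v_180 = 0. Recurrence: v_k = 1 + (v_{k-1} + v_{k+1})/2 for 1 ≤ k ≤ 179. The particular solution to v_k − (v_{k-1} + v_{k+1})/2 = 1 is v_k = −k^2. Adding homogeneous solution A + B k and matching boundaries gives v_k = k (180 − k). Substituting k = 78: v_78 = 78 · 102 = 7956.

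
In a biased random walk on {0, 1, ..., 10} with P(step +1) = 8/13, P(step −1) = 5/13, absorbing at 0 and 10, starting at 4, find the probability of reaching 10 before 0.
P(hit 10 before 0) = (1 − (5/8)^4) / (1 − (5/8)^10) = 23330816/27281441

Let u_k denote P(reach 10 before 0 | start at k). Boundary: u_0 = 0, u_10 = 1. Recurrence: u_k = 8/13·u_{k+1} + 5/13·u_{k-1} for 1 ≤ k ≤ 9. Try u_k = A + B·r^k with r = q/p = (5/13)/(8/13) = 5/8. Substitution satisfies the recurrence; boundary conditions give:
  u_k = (1 − r^k) / (1 − r^N) = (1 − (5/8)^4) / (1 − (5/8)^10) = 23330816/27281441.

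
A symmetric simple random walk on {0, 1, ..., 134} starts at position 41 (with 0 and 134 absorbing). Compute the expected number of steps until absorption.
E[τ | X_0 = 41] = 3813

Let v_k = E[τ | X_0 = k]. Boundary: v_0 = v_134 = 0. Recurrence: v_k = 1 + (v_{k-1} + v_{k+1})/2 for 1 ≤ k ≤ 133. The particular solution to v_k − (v_{k-1} + v_{k+1})/2 = 1 is v_k = −k^2. Adding homogeneous solution A + B k and matching boundaries gives v_k = k (134 − k). Substituting k = 41: v_41 = 41 · 93 = 3813.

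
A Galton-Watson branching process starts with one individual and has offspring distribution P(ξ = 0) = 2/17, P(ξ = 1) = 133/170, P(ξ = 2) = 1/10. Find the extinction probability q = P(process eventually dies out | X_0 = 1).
q = 1

Mean offspring μ = 0·2/17 + 1·133/170 + 2·1/10 = 167/170 ≤ 1. For μ ≤ 1 with offspring not concentrated at 1, the Galton-Watson process goes extinct almost surely, so q = 1.
(Algebraic check: The pgf is f(s) = 2/17 + 133/170·s + 1/10·s². The extinction probability q is the smallest fixed point of f in [0, 1]. Setting s = f(s):
  1/10·s² + (133/170 − 1)·s + 2/17 = 0
  1/10·s² − (2/17 + 1/10)·s + 2/17 = 0
which factors as (s − 1)·(1/10·s − 2/17) = 0, giving roots s = 1 and s = (2/17)/(1/10) = 20/17. Since 20/17 ≥ 1, the smallest root in [0, 1] is s = 1.)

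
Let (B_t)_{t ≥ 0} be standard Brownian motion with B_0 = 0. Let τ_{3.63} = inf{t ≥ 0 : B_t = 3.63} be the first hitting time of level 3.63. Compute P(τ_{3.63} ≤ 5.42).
P(τ_{3.63} ≤ 5.42) = 2(1 − Φ(3.63/√5.42)) = 2(1 − Φ(1.5592)) ≈ 0.1189

By the reflection principle for standard BM, P(τ_b ≤ t) = 2 · P(B_t ≥ b). Since B_t ~ N(0, t), P(B_t ≥ 3.63) = 1 − Φ(3.63/√t) = 1 − Φ(3.63/√5.42) = 1 − Φ(1.5592) ≈ 0.05947. Doubling: P(τ_{3.63} ≤ 5.42) ≈ 2 · 0.05947 = 0.11894 ≈ 0.1189.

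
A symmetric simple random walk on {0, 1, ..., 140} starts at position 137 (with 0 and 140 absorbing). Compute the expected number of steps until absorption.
E[τ | X_0 = 137] = 411

Let v_k = E[τ | X_0 = k]. Boundary: v_0 = v_140 = 0. Recurrence: v_k = 1 + (v_{k-1} + v_{k+1})/2 for 1 ≤ k ≤ 139. The particular solution to v_k − (v_{k-1} + v_{k+1})/2 = 1 is v_k = −k^2. Adding homogeneous solution A + B k and matching boundaries gives v_k = k (140 − k). Substituting k = 137: v_137 = 137 · 3 = 411.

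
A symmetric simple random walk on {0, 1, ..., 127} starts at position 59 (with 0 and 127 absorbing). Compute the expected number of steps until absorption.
E[τ | X_0 = 59] = 4012

Let v_k = E[τ | X_0 = k]. Boundary: v_0 = v_127 = 0. Recurrence: v_k = 1 + (v_{k-1} + v_{k+1})/2 for 1 ≤ k ≤ 126. The particular solution to v_k − (v_{k-1} + v_{k+1})/2 = 1 is v_k = −k^2. Adding homogeneous solution A + B k and matching boundaries gives v_k = k (127 − k). Substituting k = 59: v_59 = 59 · 68 = 4012.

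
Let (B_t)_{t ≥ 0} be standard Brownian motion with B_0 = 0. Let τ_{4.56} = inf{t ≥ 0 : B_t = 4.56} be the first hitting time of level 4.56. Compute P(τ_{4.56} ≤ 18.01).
P(τ_{4.56} ≤ 18.01) = 2(1 − Φ(4.56/√18.01)) = 2(1 − Φ(1.0745)) ≈ 0.2826

By the reflection principle for standard BM, P(τ_b ≤ t) = 2 · P(B_t ≥ b). Since B_t ~ N(0, t), P(B_t ≥ 4.56) = 1 − Φ(4.56/√t) = 1 − Φ(4.56/√18.01) = 1 − Φ(1.0745) ≈ 0.14130. Doubling: P(τ_{4.56} ≤ 18.01) ≈ 2 · 0.14130 = 0.28260 ≈ 0.2826.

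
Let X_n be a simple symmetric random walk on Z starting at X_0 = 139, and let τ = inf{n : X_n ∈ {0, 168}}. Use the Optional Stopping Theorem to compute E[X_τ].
E[X_τ] = 139

X_n is a martingale and τ is a bounded-mean stopping time (indeed τ is finite a.s. with bounded expectation since the walk is in a bounded region). By the OST, E[X_τ] = E[X_0] = 139. Equivalently: E[X_τ] = 168 · P(hit 168 first) + 0 · P(hit 0 first) = 168 · (139/168) = 139.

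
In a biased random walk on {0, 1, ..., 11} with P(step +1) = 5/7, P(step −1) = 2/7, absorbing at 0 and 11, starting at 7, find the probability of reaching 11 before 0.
P(hit 11 before 0) = (1 − (2/5)^7) / (1 − (2/5)^11) = 16249375/16275359

Let u_k denote P(reach 11 before 0 | start at k). Boundary: u_0 = 0, u_11 = 1. Recurrence: u_k = 5/7·u_{k+1} + 2/7·u_{k-1} for 1 ≤ k ≤ 10. Try u_k = A + B·r^k with r = q/p = (2/7)/(5/7) = 2/5. Substitution satisfies the recurrence; boundary conditions give:
  u_k = (1 − r^k) / (1 − r^N) = (1 − (2/5)^7) / (1 − (2/5)^11) = 16249375/16275359.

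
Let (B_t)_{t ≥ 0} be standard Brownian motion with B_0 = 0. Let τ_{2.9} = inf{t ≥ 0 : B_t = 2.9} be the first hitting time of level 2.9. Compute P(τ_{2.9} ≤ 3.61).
P(τ_{2.9} ≤ 3.61) = 2(1 − Φ(2.9/√3.61)) = 2(1 − Φ(1.5263)) ≈ 0.1269

By the reflection principle for standard BM, P(τ_b ≤ t) = 2 · P(B_t ≥ b). Since B_t ~ N(0, t), P(B_t ≥ 2.9) = 1 − Φ(2.9/√t) = 1 − Φ(2.9/√3.61) = 1 − Φ(1.5263) ≈ 0.06347. Doubling: P(τ_{2.9} ≤ 3.61) ≈ 2 · 0.06347 = 0.12694 ≈ 0.1269.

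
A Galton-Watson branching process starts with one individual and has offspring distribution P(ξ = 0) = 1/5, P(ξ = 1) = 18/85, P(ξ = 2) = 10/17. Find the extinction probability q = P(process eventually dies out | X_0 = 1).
q = 17/50

The pgf is f(s) = 1/5 + 18/85·s + 10/17·s². The extinction probability q is the smallest fixed point of f in [0, 1]. Setting s = f(s):
  10/17·s² + (18/85 − 1)·s + 1/5 = 0
  10/17·s² − (1/5 + 10/17)·s + 1/5 = 0
which factors as (s − 1)·(10/17·s − 1/5) = 0, giving roots s = 1 and s = (1/5)/(10/17) = 17/50.
Mean offspring μ = 18/85 + 2·10/17 = 118/85 > 1 (supercritical), so q < 1. The extinction probability is the smaller root: q = (1/5)/(10/17) = 17/50.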